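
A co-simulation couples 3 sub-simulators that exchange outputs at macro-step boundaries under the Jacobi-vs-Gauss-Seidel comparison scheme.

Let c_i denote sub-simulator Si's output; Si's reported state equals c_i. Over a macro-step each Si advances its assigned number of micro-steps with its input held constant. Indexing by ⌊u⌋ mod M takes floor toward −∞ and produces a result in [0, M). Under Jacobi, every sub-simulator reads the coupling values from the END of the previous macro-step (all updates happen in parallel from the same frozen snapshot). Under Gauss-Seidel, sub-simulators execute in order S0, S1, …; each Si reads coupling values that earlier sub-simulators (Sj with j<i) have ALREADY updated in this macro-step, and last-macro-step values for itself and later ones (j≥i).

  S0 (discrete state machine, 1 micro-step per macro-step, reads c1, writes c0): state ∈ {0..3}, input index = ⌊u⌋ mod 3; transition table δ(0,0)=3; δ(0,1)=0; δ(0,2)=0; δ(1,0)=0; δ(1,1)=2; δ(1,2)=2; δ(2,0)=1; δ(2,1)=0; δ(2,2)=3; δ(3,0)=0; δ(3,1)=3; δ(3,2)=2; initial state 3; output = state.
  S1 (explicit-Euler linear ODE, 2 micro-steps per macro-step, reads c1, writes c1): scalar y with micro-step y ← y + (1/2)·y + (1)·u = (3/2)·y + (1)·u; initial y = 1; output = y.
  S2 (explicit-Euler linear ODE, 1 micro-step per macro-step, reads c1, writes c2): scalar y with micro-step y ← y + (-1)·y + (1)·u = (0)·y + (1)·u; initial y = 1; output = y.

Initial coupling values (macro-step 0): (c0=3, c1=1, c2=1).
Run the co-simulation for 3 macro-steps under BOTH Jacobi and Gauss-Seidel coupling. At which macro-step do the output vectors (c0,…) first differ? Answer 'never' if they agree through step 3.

[Jacobi] macro 1: S0 reads c1=1 → after 1×micro: 3; S1 reads c1=1 → after 2×micro: 19/4; S2 reads c1=1 → after 1×micro: 1 ⇒ (c0=3, c1=19/4, c2=1)
[Jacobi] macro 2: S0 reads c1=19/4 → after 1×micro: 3; S1 reads c1=19/4 → after 2×micro: 361/16; S2 reads c1=19/4 → after 1×micro: 19/4 ⇒ (c0=3, c1=361/16, c2=19/4)
[Jacobi] macro 3: S0 reads c1=361/16 → after 1×micro: 3; S1 reads c1=361/16 → after 2×micro: 6859/64; S2 reads c1=361/16 → after 1×micro: 361/16 ⇒ (c0=3, c1=6859/64, c2=361/16)
[Gauss-Seidel] macro 1: S0 reads c1=1 → after 1×micro: 3; S1 reads c1=1 → after 2×micro: 19/4; S2 reads c1=19/4 → after 1×micro: 19/4 ⇒ (c0=3, c1=19/4, c2=19/4)
[Gauss-Seidel] macro 2: S0 reads c1=19/4 → after 1×micro: 3; S1 reads c1=19/4 → after 2×micro: 361/16; S2 reads c1=361/16 → after 1×micro: 361/16 ⇒ (c0=3, c1=361/16, c2=361/16)
[Gauss-Seidel] macro 3: S0 reads c1=361/16 → after 1×micro: 3; S1 reads c1=361/16 → after 2×micro: 6859/64; S2 reads c1=6859/64 → after 1×micro: 6859/64 ⇒ (c0=3, c1=6859/64, c2=6859/64)

first divergence at macro-step: 1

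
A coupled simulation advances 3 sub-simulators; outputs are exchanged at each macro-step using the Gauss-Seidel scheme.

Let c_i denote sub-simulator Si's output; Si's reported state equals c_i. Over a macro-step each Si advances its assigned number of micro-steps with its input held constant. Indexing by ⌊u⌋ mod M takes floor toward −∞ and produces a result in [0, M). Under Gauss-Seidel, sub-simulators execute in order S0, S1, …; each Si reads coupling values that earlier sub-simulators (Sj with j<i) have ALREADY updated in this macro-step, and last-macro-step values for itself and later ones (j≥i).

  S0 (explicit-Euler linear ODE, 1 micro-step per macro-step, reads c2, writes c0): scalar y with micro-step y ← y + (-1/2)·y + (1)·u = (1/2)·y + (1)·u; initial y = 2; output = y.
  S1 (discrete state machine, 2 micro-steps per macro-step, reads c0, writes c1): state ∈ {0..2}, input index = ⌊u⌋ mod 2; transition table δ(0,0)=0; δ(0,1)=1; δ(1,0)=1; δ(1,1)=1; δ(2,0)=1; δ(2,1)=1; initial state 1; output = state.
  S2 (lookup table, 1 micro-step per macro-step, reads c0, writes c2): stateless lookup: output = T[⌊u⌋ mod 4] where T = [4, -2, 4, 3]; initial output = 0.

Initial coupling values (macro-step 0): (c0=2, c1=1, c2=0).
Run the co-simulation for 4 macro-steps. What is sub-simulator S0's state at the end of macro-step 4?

S0 state at macro-step 4 = 37/8

macro 1: S0 reads c2=0 → after 1×micro: 1; S1 reads c0=1 → after 2×micro: 1; S2 reads c0=1 → after 1×micro: -2 ⇒ (c0=1, c1=1, c2=-2)
macro 2: S0 reads c2=-2 → after 1×micro: -3/2; S1 reads c0=-3/2 → after 2×micro: 1; S2 reads c0=-3/2 → after 1×micro: 4 ⇒ (c0=-3/2, c1=1, c2=4)
macro 3: S0 reads c2=4 → after 1×micro: 13/4; S1 reads c0=13/4 → after 2×micro: 1; S2 reads c0=13/4 → after 1×micro: 3 ⇒ (c0=13/4, c1=1, c2=3)
macro 4: S0 reads c2=3 → after 1×micro: 37/8; S1 reads c0=37/8 → after 2×micro: 1; S2 reads c0=37/8 → after 1×micro: 4 ⇒ (c0=37/8, c1=1, c2=4)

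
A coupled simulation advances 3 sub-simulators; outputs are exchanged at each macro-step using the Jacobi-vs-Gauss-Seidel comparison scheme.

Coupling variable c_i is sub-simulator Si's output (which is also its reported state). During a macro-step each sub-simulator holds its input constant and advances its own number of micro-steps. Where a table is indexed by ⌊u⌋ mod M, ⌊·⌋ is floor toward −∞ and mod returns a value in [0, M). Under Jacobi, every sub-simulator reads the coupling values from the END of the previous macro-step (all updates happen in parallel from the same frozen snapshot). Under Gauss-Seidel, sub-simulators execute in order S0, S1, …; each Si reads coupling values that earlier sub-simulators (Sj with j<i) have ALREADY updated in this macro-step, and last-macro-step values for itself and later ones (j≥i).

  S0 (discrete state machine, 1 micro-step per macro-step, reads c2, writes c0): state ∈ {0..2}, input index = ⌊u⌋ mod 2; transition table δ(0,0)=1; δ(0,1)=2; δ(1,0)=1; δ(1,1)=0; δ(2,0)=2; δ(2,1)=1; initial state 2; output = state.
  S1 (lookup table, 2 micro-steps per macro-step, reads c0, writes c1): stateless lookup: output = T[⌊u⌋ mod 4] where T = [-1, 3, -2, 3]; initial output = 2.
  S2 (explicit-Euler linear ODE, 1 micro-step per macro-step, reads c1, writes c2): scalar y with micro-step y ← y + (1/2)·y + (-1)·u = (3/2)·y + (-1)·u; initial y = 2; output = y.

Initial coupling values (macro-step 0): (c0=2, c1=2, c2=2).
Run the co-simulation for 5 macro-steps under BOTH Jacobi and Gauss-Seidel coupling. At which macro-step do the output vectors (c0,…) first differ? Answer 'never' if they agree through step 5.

[Jacobi] macro 1: S0 reads c2=2 → after 1×micro: 2; S1 reads c0=2 → after 2×micro: -2; S2 reads c1=2 → after 1×micro: 1 ⇒ (c0=2, c1=-2, c2=1)
[Jacobi] macro 2: S0 reads c2=1 → after 1×micro: 1; S1 reads c0=2 → after 2×micro: -2; S2 reads c1=-2 → after 1×micro: 7/2 ⇒ (c0=1, c1=-2, c2=7/2)
[Jacobi] macro 3: S0 reads c2=7/2 → after 1×micro: 0; S1 reads c0=1 → after 2×micro: 3; S2 reads c1=-2 → after 1×micro: 29/4 ⇒ (c0=0, c1=3, c2=29/4)
[Jacobi] macro 4: S0 reads c2=29/4 → after 1×micro: 2; S1 reads c0=0 → after 2×micro: -1; S2 reads c1=3 → after 1×micro: 63/8 ⇒ (c0=2, c1=-1, c2=63/8)
[Jacobi] macro 5: S0 reads c2=63/8 → after 1×micro: 1; S1 reads c0=2 → after 2×micro: -2; S2 reads c1=-1 → after 1×micro: 205/16 ⇒ (c0=1, c1=-2, c2=205/16)
[Gauss-Seidel] macro 1: S0 reads c2=2 → after 1×micro: 2; S1 reads c0=2 → after 2×micro: -2; S2 reads c1=-2 → after 1×micro: 5 ⇒ (c0=2, c1=-2, c2=5)
[Gauss-Seidel] macro 2: S0 reads c2=5 → after 1×micro: 1; S1 reads c0=1 → after 2×micro: 3; S2 reads c1=3 → after 1×micro: 9/2 ⇒ (c0=1, c1=3, c2=9/2)
[Gauss-Seidel] macro 3: S0 reads c2=9/2 → after 1×micro: 1; S1 reads c0=1 → after 2×micro: 3; S2 reads c1=3 → after 1×micro: 15/4 ⇒ (c0=1, c1=3, c2=15/4)
[Gauss-Seidel] macro 4: S0 reads c2=15/4 → after 1×micro: 0; S1 reads c0=0 → after 2×micro: -1; S2 reads c1=-1 → after 1×micro: 53/8 ⇒ (c0=0, c1=-1, c2=53/8)
[Gauss-Seidel] macro 5: S0 reads c2=53/8 → after 1×micro: 1; S1 reads c0=1 → after 2×micro: 3; S2 reads c1=3 → after 1×micro: 111/16 ⇒ (c0=1, c1=3, c2=111/16)

first divergence at macro-step: 1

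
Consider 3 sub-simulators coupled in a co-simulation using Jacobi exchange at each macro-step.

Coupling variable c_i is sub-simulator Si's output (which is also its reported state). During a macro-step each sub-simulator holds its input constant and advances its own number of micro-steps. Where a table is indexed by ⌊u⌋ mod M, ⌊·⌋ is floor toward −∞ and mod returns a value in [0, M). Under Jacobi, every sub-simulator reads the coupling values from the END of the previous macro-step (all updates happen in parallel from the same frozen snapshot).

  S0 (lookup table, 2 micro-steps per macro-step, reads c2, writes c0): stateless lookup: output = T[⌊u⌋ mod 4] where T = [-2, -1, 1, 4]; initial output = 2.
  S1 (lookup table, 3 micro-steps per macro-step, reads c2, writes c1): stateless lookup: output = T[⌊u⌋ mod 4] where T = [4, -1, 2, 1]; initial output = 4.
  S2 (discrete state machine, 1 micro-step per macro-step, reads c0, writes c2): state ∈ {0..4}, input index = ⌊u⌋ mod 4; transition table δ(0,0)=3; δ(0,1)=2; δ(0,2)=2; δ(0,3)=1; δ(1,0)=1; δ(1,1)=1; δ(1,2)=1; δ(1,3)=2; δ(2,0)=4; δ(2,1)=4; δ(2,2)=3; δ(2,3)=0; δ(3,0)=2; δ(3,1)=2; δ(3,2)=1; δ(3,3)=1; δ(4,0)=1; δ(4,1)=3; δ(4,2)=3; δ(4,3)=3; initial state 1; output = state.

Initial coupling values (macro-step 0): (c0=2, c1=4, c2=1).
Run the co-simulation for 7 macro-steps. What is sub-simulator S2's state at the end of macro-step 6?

S2 state at macro-step 6 = 2

macro 1: S0 reads c2=1 → after 2×micro: -1; S1 reads c2=1 → after 3×micro: -1; S2 reads c0=2 → after 1×micro: 1 ⇒ (c0=-1, c1=-1, c2=1)
macro 2: S0 reads c2=1 → after 2×micro: -1; S1 reads c2=1 → after 3×micro: -1; S2 reads c0=-1 → after 1×micro: 2 ⇒ (c0=-1, c1=-1, c2=2)
macro 3: S0 reads c2=2 → after 2×micro: 1; S1 reads c2=2 → after 3×micro: 2; S2 reads c0=-1 → after 1×micro: 0 ⇒ (c0=1, c1=2, c2=0)
macro 4: S0 reads c2=0 → after 2×micro: -2; S1 reads c2=0 → after 3×micro: 4; S2 reads c0=1 → after 1×micro: 2 ⇒ (c0=-2, c1=4, c2=2)
macro 5: S0 reads c2=2 → after 2×micro: 1; S1 reads c2=2 → after 3×micro: 2; S2 reads c0=-2 → after 1×micro: 3 ⇒ (c0=1, c1=2, c2=3)
macro 6: S0 reads c2=3 → after 2×micro: 4; S1 reads c2=3 → after 3×micro: 1; S2 reads c0=1 → after 1×micro: 2 ⇒ (c0=4, c1=1, c2=2)
macro 7: S0 reads c2=2 → after 2×micro: 1; S1 reads c2=2 → after 3×micro: 2; S2 reads c0=4 → after 1×micro: 4 ⇒ (c0=1, c1=2, c2=4)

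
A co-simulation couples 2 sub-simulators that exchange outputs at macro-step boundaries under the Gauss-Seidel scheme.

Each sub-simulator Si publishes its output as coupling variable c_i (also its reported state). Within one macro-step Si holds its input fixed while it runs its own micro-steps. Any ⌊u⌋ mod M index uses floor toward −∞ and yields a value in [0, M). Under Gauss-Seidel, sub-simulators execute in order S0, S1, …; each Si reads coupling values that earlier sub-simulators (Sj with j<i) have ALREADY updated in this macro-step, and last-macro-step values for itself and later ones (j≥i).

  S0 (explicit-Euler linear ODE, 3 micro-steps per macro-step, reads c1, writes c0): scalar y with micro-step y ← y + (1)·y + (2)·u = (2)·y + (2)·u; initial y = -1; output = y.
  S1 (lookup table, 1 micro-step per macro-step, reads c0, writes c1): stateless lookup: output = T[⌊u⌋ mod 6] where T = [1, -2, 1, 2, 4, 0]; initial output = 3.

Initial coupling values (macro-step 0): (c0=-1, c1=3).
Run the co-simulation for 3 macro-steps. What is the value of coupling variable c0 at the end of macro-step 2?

macro 1: S0 reads c1=3 → after 3×micro: 34; S1 reads c0=34 → after 1×micro: 4 ⇒ (c0=34, c1=4)
macro 2: S0 reads c1=4 → after 3×micro: 328; S1 reads c0=328 → after 1×micro: 4 ⇒ (c0=328, c1=4)
macro 3: S0 reads c1=4 → after 3×micro: 2680; S1 reads c0=2680 → after 1×micro: 4 ⇒ (c0=2680, c1=4)

c0 at macro-step 2 = 328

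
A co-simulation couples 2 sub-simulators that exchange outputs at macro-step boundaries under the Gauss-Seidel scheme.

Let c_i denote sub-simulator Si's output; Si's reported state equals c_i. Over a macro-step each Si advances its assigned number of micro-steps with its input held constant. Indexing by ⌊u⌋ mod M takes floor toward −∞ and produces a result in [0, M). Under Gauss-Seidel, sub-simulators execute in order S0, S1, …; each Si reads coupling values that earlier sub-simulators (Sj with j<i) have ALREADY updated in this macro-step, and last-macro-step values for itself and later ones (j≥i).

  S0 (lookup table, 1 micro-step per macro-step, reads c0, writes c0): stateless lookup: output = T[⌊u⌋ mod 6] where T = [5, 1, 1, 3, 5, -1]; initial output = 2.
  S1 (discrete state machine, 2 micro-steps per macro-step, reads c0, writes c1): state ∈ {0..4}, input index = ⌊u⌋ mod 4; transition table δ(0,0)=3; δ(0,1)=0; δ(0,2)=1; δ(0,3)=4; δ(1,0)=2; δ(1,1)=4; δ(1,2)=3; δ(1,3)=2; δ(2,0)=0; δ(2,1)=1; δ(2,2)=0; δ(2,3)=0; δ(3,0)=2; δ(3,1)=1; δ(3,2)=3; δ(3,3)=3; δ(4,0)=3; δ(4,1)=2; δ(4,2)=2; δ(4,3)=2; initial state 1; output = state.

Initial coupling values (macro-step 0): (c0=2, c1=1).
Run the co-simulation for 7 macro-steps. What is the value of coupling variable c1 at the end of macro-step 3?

macro 1: S0 reads c0=2 → after 1×micro: 1; S1 reads c0=1 → after 2×micro: 2 ⇒ (c0=1, c1=2)
macro 2: S0 reads c0=1 → after 1×micro: 1; S1 reads c0=1 → after 2×micro: 4 ⇒ (c0=1, c1=4)
macro 3: S0 reads c0=1 → after 1×micro: 1; S1 reads c0=1 → after 2×micro: 1 ⇒ (c0=1, c1=1)
macro 4: S0 reads c0=1 → after 1×micro: 1; S1 reads c0=1 → after 2×micro: 2 ⇒ (c0=1, c1=2)
macro 5: S0 reads c0=1 → after 1×micro: 1; S1 reads c0=1 → after 2×micro: 4 ⇒ (c0=1, c1=4)
macro 6: S0 reads c0=1 → after 1×micro: 1; S1 reads c0=1 → after 2×micro: 1 ⇒ (c0=1, c1=1)
macro 7: S0 reads c0=1 → after 1×micro: 1; S1 reads c0=1 → after 2×micro: 2 ⇒ (c0=1, c1=2)

c1 at macro-step 3 = 1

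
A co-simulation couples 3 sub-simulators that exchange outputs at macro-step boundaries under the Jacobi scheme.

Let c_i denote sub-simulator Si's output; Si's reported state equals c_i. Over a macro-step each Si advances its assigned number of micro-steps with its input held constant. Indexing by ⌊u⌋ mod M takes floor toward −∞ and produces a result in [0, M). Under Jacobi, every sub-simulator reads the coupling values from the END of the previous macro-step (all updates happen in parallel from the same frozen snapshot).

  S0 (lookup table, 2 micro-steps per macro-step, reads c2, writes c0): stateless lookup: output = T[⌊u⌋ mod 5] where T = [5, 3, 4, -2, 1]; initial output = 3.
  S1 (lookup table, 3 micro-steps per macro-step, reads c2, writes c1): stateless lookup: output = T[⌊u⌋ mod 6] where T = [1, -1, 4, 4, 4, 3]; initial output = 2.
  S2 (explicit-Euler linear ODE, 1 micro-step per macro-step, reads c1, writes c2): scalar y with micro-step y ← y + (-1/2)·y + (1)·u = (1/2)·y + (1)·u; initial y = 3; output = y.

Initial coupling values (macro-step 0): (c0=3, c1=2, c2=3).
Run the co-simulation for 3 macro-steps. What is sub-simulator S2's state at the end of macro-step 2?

S2 state at macro-step 2 = 23/4

macro 1: S0 reads c2=3 → after 2×micro: -2; S1 reads c2=3 → after 3×micro: 4; S2 reads c1=2 → after 1×micro: 7/2 ⇒ (c0=-2, c1=4, c2=7/2)
macro 2: S0 reads c2=7/2 → after 2×micro: -2; S1 reads c2=7/2 → after 3×micro: 4; S2 reads c1=4 → after 1×micro: 23/4 ⇒ (c0=-2, c1=4, c2=23/4)
macro 3: S0 reads c2=23/4 → after 2×micro: 5; S1 reads c2=23/4 → after 3×micro: 3; S2 reads c1=4 → after 1×micro: 55/8 ⇒ (c0=5, c1=3, c2=55/8)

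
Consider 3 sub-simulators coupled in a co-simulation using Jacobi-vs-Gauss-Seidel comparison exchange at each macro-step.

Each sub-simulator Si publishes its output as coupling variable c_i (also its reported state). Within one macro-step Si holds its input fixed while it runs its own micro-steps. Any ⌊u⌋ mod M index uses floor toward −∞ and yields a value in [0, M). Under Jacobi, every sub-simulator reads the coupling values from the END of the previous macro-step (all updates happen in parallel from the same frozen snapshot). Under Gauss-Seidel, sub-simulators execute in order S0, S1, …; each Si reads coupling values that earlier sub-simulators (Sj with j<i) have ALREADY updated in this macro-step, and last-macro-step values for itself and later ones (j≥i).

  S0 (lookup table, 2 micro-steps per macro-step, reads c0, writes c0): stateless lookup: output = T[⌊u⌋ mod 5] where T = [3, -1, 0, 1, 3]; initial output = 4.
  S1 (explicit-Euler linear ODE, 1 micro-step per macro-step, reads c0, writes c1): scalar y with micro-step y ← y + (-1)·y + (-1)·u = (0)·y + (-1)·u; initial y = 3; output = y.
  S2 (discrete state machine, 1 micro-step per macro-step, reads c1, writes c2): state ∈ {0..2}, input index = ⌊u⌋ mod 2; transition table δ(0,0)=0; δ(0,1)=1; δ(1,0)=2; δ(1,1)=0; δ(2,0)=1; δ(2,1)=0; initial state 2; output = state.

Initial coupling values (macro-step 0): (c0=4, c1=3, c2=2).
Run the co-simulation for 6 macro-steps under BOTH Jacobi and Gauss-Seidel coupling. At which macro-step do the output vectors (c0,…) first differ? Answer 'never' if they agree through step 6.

first divergence at macro-step: 1

[Jacobi] macro 1: S0 reads c0=4 → after 2×micro: 3; S1 reads c0=4 → after 1×micro: -4; S2 reads c1=3 → after 1×micro: 0 ⇒ (c0=3, c1=-4, c2=0)
[Jacobi] macro 2: S0 reads c0=3 → after 2×micro: 1; S1 reads c0=3 → after 1×micro: -3; S2 reads c1=-4 → after 1×micro: 0 ⇒ (c0=1, c1=-3, c2=0)
[Jacobi] macro 3: S0 reads c0=1 → after 2×micro: -1; S1 reads c0=1 → after 1×micro: -1; S2 reads c1=-3 → after 1×micro: 1 ⇒ (c0=-1, c1=-1, c2=1)
[Jacobi] macro 4: S0 reads c0=-1 → after 2×micro: 3; S1 reads c0=-1 → after 1×micro: 1; S2 reads c1=-1 → after 1×micro: 0 ⇒ (c0=3, c1=1, c2=0)
[Jacobi] macro 5: S0 reads c0=3 → after 2×micro: 1; S1 reads c0=3 → after 1×micro: -3; S2 reads c1=1 → after 1×micro: 1 ⇒ (c0=1, c1=-3, c2=1)
[Jacobi] macro 6: S0 reads c0=1 → after 2×micro: -1; S1 reads c0=1 → after 1×micro: -1; S2 reads c1=-3 → after 1×micro: 0 ⇒ (c0=-1, c1=-1, c2=0)
[Gauss-Seidel] macro 1: S0 reads c0=4 → after 2×micro: 3; S1 reads c0=3 → after 1×micro: -3; S2 reads c1=-3 → after 1×micro: 0 ⇒ (c0=3, c1=-3, c2=0)
[Gauss-Seidel] macro 2: S0 reads c0=3 → after 2×micro: 1; S1 reads c0=1 → after 1×micro: -1; S2 reads c1=-1 → after 1×micro: 1 ⇒ (c0=1, c1=-1, c2=1)
[Gauss-Seidel] macro 3: S0 reads c0=1 → after 2×micro: -1; S1 reads c0=-1 → after 1×micro: 1; S2 reads c1=1 → after 1×micro: 0 ⇒ (c0=-1, c1=1, c2=0)
[Gauss-Seidel] macro 4: S0 reads c0=-1 → after 2×micro: 3; S1 reads c0=3 → after 1×micro: -3; S2 reads c1=-3 → after 1×micro: 1 ⇒ (c0=3, c1=-3, c2=1)
[Gauss-Seidel] macro 5: S0 reads c0=3 → after 2×micro: 1; S1 reads c0=1 → after 1×micro: -1; S2 reads c1=-1 → after 1×micro: 0 ⇒ (c0=1, c1=-1, c2=0)
[Gauss-Seidel] macro 6: S0 reads c0=1 → after 2×micro: -1; S1 reads c0=-1 → after 1×micro: 1; S2 reads c1=1 → after 1×micro: 1 ⇒ (c0=-1, c1=1, c2=1)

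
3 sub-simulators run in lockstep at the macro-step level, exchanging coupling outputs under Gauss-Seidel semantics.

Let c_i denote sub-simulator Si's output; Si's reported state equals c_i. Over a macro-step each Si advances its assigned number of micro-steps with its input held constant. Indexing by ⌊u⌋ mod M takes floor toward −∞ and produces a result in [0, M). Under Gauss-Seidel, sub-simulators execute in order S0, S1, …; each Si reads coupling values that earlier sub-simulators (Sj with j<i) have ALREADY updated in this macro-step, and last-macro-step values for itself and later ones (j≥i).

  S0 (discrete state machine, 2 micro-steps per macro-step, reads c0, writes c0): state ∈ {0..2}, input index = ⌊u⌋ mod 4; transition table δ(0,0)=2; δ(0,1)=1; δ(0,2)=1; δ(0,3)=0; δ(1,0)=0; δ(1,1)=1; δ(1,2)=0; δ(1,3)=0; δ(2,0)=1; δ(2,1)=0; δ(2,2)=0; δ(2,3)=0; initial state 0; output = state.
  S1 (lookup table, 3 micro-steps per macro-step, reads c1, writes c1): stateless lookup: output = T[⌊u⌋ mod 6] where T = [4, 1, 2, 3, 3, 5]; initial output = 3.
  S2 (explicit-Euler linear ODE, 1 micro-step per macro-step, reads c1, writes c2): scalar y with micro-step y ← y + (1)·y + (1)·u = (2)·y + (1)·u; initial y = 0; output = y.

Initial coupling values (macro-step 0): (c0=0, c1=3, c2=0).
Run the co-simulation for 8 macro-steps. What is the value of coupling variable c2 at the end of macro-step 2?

macro 1: S0 reads c0=0 → after 2×micro: 1; S1 reads c1=3 → after 3×micro: 3; S2 reads c1=3 → after 1×micro: 3 ⇒ (c0=1, c1=3, c2=3)
macro 2: S0 reads c0=1 → after 2×micro: 1; S1 reads c1=3 → after 3×micro: 3; S2 reads c1=3 → after 1×micro: 9 ⇒ (c0=1, c1=3, c2=9)
macro 3: S0 reads c0=1 → after 2×micro: 1; S1 reads c1=3 → after 3×micro: 3; S2 reads c1=3 → after 1×micro: 21 ⇒ (c0=1, c1=3, c2=21)
macro 4: S0 reads c0=1 → after 2×micro: 1; S1 reads c1=3 → after 3×micro: 3; S2 reads c1=3 → after 1×micro: 45 ⇒ (c0=1, c1=3, c2=45)
macro 5: S0 reads c0=1 → after 2×micro: 1; S1 reads c1=3 → after 3×micro: 3; S2 reads c1=3 → after 1×micro: 93 ⇒ (c0=1, c1=3, c2=93)
macro 6: S0 reads c0=1 → after 2×micro: 1; S1 reads c1=3 → after 3×micro: 3; S2 reads c1=3 → after 1×micro: 189 ⇒ (c0=1, c1=3, c2=189)
macro 7: S0 reads c0=1 → after 2×micro: 1; S1 reads c1=3 → after 3×micro: 3; S2 reads c1=3 → after 1×micro: 381 ⇒ (c0=1, c1=3, c2=381)
macro 8: S0 reads c0=1 → after 2×micro: 1; S1 reads c1=3 → after 3×micro: 3; S2 reads c1=3 → after 1×micro: 765 ⇒ (c0=1, c1=3, c2=765)

c2 at macro-step 2 = 9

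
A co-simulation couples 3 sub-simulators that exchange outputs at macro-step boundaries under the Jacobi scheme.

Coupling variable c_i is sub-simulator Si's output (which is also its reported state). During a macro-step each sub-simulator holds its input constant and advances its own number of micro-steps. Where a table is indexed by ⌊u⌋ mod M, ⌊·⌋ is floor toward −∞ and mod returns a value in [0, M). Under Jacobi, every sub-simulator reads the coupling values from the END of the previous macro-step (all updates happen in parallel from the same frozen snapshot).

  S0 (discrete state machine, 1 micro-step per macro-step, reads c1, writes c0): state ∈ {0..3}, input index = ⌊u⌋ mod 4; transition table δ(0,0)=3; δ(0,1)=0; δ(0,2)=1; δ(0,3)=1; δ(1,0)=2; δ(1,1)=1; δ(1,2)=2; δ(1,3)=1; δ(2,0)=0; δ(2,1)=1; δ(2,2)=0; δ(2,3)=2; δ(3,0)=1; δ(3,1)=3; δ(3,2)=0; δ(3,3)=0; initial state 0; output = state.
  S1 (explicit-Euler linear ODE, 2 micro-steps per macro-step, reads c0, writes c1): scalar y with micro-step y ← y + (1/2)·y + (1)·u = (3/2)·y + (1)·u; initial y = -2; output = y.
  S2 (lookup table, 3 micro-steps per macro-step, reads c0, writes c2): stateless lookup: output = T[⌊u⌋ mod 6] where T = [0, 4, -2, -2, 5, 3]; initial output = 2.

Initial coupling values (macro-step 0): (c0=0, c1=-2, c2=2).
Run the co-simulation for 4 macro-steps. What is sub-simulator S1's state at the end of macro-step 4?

macro 1: S0 reads c1=-2 → after 1×micro: 1; S1 reads c0=0 → after 2×micro: -9/2; S2 reads c0=0 → after 3×micro: 0 ⇒ (c0=1, c1=-9/2, c2=0)
macro 2: S0 reads c1=-9/2 → after 1×micro: 1; S1 reads c0=1 → after 2×micro: -61/8; S2 reads c0=1 → after 3×micro: 4 ⇒ (c0=1, c1=-61/8, c2=4)
macro 3: S0 reads c1=-61/8 → after 1×micro: 2; S1 reads c0=1 → after 2×micro: -469/32; S2 reads c0=1 → after 3×micro: 4 ⇒ (c0=2, c1=-469/32, c2=4)
macro 4: S0 reads c1=-469/32 → after 1×micro: 1; S1 reads c0=2 → after 2×micro: -3581/128; S2 reads c0=2 → after 3×micro: -2 ⇒ (c0=1, c1=-3581/128, c2=-2)

S1 state at macro-step 4 = -3581/128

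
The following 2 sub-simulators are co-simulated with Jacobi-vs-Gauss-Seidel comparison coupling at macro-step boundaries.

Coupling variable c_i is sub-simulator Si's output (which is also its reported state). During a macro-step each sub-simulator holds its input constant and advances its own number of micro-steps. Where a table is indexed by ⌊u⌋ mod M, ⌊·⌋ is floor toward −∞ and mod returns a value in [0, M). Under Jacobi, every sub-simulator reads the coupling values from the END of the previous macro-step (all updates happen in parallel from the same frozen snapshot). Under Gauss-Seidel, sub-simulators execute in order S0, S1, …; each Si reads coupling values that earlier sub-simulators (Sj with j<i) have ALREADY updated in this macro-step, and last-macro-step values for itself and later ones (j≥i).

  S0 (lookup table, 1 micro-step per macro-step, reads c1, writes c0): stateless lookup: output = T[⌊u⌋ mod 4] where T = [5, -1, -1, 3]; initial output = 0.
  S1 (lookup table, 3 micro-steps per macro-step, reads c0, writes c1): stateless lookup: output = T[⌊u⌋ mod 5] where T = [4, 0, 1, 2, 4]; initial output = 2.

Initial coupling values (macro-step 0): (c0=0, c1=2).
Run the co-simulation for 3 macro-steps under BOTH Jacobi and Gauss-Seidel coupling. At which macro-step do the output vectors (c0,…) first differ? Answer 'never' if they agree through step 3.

[Jacobi] macro 1: S0 reads c1=2 → after 1×micro: -1; S1 reads c0=0 → after 3×micro: 4 ⇒ (c0=-1, c1=4)
[Jacobi] macro 2: S0 reads c1=4 → after 1×micro: 5; S1 reads c0=-1 → after 3×micro: 4 ⇒ (c0=5, c1=4)
[Jacobi] macro 3: S0 reads c1=4 → after 1×micro: 5; S1 reads c0=5 → after 3×micro: 4 ⇒ (c0=5, c1=4)
[Gauss-Seidel] macro 1: S0 reads c1=2 → after 1×micro: -1; S1 reads c0=-1 → after 3×micro: 4 ⇒ (c0=-1, c1=4)
[Gauss-Seidel] macro 2: S0 reads c1=4 → after 1×micro: 5; S1 reads c0=5 → after 3×micro: 4 ⇒ (c0=5, c1=4)
[Gauss-Seidel] macro 3: S0 reads c1=4 → after 1×micro: 5; S1 reads c0=5 → after 3×micro: 4 ⇒ (c0=5, c1=4)

first divergence at macro-step: never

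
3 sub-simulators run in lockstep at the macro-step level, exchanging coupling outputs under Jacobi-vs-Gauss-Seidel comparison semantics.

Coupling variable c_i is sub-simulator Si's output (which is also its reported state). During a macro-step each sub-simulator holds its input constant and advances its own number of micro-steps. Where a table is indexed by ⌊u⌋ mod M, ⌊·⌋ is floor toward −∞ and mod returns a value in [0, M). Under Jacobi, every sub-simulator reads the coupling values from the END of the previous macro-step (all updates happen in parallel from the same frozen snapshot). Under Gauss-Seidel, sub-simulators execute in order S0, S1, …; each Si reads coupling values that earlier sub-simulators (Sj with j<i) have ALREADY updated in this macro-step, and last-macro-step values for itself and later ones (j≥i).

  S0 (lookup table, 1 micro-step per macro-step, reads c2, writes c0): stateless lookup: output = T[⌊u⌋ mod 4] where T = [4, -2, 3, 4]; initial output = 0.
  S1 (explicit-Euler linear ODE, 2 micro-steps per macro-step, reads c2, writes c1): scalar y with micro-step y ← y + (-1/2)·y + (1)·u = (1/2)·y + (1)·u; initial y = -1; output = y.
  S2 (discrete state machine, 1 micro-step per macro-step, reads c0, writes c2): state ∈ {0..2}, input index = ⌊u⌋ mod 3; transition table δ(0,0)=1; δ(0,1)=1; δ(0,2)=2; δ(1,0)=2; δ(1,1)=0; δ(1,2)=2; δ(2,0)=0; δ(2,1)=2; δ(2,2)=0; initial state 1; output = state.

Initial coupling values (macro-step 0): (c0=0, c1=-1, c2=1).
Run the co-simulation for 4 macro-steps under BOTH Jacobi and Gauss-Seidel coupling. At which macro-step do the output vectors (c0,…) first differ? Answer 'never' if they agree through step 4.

first divergence at macro-step: 1

[Jacobi] macro 1: S0 reads c2=1 → after 1×micro: -2; S1 reads c2=1 → after 2×micro: 5/4; S2 reads c0=0 → after 1×micro: 2 ⇒ (c0=-2, c1=5/4, c2=2)
[Jacobi] macro 2: S0 reads c2=2 → after 1×micro: 3; S1 reads c2=2 → after 2×micro: 53/16; S2 reads c0=-2 → after 1×micro: 2 ⇒ (c0=3, c1=53/16, c2=2)
[Jacobi] macro 3: S0 reads c2=2 → after 1×micro: 3; S1 reads c2=2 → after 2×micro: 245/64; S2 reads c0=3 → after 1×micro: 0 ⇒ (c0=3, c1=245/64, c2=0)
[Jacobi] macro 4: S0 reads c2=0 → after 1×micro: 4; S1 reads c2=0 → after 2×micro: 245/256; S2 reads c0=3 → after 1×micro: 1 ⇒ (c0=4, c1=245/256, c2=1)
[Gauss-Seidel] macro 1: S0 reads c2=1 → after 1×micro: -2; S1 reads c2=1 → after 2×micro: 5/4; S2 reads c0=-2 → after 1×micro: 0 ⇒ (c0=-2, c1=5/4, c2=0)
[Gauss-Seidel] macro 2: S0 reads c2=0 → after 1×micro: 4; S1 reads c2=0 → after 2×micro: 5/16; S2 reads c0=4 → after 1×micro: 1 ⇒ (c0=4, c1=5/16, c2=1)
[Gauss-Seidel] macro 3: S0 reads c2=1 → after 1×micro: -2; S1 reads c2=1 → after 2×micro: 101/64; S2 reads c0=-2 → after 1×micro: 0 ⇒ (c0=-2, c1=101/64, c2=0)
[Gauss-Seidel] macro 4: S0 reads c2=0 → after 1×micro: 4; S1 reads c2=0 → after 2×micro: 101/256; S2 reads c0=4 → after 1×micro: 1 ⇒ (c0=4, c1=101/256, c2=1)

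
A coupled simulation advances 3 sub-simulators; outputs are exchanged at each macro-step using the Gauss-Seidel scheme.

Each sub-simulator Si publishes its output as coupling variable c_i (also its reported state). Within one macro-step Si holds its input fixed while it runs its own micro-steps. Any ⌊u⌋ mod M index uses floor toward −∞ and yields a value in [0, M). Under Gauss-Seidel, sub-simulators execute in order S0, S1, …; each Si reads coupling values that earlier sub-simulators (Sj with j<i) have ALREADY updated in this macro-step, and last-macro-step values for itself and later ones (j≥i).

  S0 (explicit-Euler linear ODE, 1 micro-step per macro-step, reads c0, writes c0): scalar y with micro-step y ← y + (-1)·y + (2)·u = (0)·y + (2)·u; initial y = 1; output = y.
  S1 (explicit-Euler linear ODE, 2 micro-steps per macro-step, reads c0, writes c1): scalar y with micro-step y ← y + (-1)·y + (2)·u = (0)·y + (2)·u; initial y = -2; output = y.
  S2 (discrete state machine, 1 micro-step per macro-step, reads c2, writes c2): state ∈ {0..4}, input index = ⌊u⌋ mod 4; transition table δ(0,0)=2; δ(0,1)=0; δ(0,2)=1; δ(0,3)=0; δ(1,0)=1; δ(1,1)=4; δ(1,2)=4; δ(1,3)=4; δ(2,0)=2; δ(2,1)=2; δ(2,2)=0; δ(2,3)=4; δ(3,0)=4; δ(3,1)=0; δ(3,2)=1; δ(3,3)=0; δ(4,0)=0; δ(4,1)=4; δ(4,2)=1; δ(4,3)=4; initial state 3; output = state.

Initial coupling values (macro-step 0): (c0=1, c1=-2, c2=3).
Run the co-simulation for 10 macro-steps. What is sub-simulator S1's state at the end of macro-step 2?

S1 state at macro-step 2 = 8

macro 1: S0 reads c0=1 → after 1×micro: 2; S1 reads c0=2 → after 2×micro: 4; S2 reads c2=3 → after 1×micro: 0 ⇒ (c0=2, c1=4, c2=0)
macro 2: S0 reads c0=2 → after 1×micro: 4; S1 reads c0=4 → after 2×micro: 8; S2 reads c2=0 → after 1×micro: 2 ⇒ (c0=4, c1=8, c2=2)
macro 3: S0 reads c0=4 → after 1×micro: 8; S1 reads c0=8 → after 2×micro: 16; S2 reads c2=2 → after 1×micro: 0 ⇒ (c0=8, c1=16, c2=0)
macro 4: S0 reads c0=8 → after 1×micro: 16; S1 reads c0=16 → after 2×micro: 32; S2 reads c2=0 → after 1×micro: 2 ⇒ (c0=16, c1=32, c2=2)
macro 5: S0 reads c0=16 → after 1×micro: 32; S1 reads c0=32 → after 2×micro: 64; S2 reads c2=2 → after 1×micro: 0 ⇒ (c0=32, c1=64, c2=0)
macro 6: S0 reads c0=32 → after 1×micro: 64; S1 reads c0=64 → after 2×micro: 128; S2 reads c2=0 → after 1×micro: 2 ⇒ (c0=64, c1=128, c2=2)
macro 7: S0 reads c0=64 → after 1×micro: 128; S1 reads c0=128 → after 2×micro: 256; S2 reads c2=2 → after 1×micro: 0 ⇒ (c0=128, c1=256, c2=0)
macro 8: S0 reads c0=128 → after 1×micro: 256; S1 reads c0=256 → after 2×micro: 512; S2 reads c2=0 → after 1×micro: 2 ⇒ (c0=256, c1=512, c2=2)
macro 9: S0 reads c0=256 → after 1×micro: 512; S1 reads c0=512 → after 2×micro: 1024; S2 reads c2=2 → after 1×micro: 0 ⇒ (c0=512, c1=1024, c2=0)
macro 10: S0 reads c0=512 → after 1×micro: 1024; S1 reads c0=1024 → after 2×micro: 2048; S2 reads c2=0 → after 1×micro: 2 ⇒ (c0=1024, c1=2048, c2=2)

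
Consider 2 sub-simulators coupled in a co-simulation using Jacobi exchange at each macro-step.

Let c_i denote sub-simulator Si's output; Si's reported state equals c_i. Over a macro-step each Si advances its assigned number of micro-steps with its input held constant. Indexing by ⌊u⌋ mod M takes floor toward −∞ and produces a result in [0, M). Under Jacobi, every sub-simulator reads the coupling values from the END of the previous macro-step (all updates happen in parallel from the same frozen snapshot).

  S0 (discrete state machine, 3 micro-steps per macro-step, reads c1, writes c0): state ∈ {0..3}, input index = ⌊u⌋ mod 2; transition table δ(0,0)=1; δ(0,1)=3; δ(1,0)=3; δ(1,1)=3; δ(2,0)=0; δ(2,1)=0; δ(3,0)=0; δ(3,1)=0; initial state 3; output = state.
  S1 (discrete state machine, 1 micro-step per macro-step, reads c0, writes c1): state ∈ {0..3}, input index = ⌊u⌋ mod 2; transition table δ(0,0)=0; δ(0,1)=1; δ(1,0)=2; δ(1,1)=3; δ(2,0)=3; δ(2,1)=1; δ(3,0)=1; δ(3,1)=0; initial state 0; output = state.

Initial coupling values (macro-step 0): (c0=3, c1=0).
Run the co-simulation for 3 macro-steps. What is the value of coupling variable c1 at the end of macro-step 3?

macro 1: S0 reads c1=0 → after 3×micro: 3; S1 reads c0=3 → after 1×micro: 1 ⇒ (c0=3, c1=1)
macro 2: S0 reads c1=1 → after 3×micro: 0; S1 reads c0=3 → after 1×micro: 3 ⇒ (c0=0, c1=3)
macro 3: S0 reads c1=3 → after 3×micro: 3; S1 reads c0=0 → after 1×micro: 1 ⇒ (c0=3, c1=1)

c1 at macro-step 3 = 1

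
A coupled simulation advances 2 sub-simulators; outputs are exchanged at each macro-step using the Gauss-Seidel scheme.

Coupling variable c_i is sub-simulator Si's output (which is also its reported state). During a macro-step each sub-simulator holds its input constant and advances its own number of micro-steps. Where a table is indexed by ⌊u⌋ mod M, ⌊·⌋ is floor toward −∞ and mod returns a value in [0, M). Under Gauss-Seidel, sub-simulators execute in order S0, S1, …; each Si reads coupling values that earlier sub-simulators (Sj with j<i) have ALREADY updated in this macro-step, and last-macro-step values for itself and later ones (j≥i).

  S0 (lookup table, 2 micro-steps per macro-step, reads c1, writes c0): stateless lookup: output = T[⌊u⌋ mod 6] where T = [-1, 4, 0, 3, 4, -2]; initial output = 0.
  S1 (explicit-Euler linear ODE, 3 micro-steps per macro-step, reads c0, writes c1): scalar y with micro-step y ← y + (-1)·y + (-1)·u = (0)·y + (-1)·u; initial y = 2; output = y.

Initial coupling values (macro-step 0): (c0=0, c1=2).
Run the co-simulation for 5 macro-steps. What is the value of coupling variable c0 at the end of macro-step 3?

c0 at macro-step 3 = 4

macro 1: S0 reads c1=2 → after 2×micro: 0; S1 reads c0=0 → after 3×micro: 0 ⇒ (c0=0, c1=0)
macro 2: S0 reads c1=0 → after 2×micro: -1; S1 reads c0=-1 → after 3×micro: 1 ⇒ (c0=-1, c1=1)
macro 3: S0 reads c1=1 → after 2×micro: 4; S1 reads c0=4 → after 3×micro: -4 ⇒ (c0=4, c1=-4)
macro 4: S0 reads c1=-4 → after 2×micro: 0; S1 reads c0=0 → after 3×micro: 0 ⇒ (c0=0, c1=0)
macro 5: S0 reads c1=0 → after 2×micro: -1; S1 reads c0=-1 → after 3×micro: 1 ⇒ (c0=-1, c1=1)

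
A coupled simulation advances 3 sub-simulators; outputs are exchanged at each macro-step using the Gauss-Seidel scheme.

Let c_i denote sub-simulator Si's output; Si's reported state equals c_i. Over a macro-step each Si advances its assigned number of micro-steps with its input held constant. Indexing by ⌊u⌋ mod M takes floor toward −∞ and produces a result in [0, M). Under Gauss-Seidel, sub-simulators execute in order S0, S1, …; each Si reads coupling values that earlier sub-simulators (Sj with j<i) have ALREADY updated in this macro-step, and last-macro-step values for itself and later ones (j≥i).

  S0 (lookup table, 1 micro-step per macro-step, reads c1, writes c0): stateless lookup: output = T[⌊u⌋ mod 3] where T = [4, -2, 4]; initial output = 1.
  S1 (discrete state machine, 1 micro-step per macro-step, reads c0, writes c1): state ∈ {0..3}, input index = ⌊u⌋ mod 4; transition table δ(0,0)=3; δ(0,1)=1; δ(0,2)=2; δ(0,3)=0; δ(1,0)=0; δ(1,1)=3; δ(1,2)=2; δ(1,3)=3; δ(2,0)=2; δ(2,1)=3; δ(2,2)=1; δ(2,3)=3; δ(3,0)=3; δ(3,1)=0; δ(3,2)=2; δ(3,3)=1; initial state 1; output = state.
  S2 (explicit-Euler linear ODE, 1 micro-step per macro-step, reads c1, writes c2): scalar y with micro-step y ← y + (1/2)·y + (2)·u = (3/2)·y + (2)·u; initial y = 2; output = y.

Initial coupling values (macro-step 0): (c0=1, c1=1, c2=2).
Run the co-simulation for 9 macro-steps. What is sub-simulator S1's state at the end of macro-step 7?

macro 1: S0 reads c1=1 → after 1×micro: -2; S1 reads c0=-2 → after 1×micro: 2; S2 reads c1=2 → after 1×micro: 7 ⇒ (c0=-2, c1=2, c2=7)
macro 2: S0 reads c1=2 → after 1×micro: 4; S1 reads c0=4 → after 1×micro: 2; S2 reads c1=2 → after 1×micro: 29/2 ⇒ (c0=4, c1=2, c2=29/2)
macro 3: S0 reads c1=2 → after 1×micro: 4; S1 reads c0=4 → after 1×micro: 2; S2 reads c1=2 → after 1×micro: 103/4 ⇒ (c0=4, c1=2, c2=103/4)
macro 4: S0 reads c1=2 → after 1×micro: 4; S1 reads c0=4 → after 1×micro: 2; S2 reads c1=2 → after 1×micro: 341/8 ⇒ (c0=4, c1=2, c2=341/8)
macro 5: S0 reads c1=2 → after 1×micro: 4; S1 reads c0=4 → after 1×micro: 2; S2 reads c1=2 → after 1×micro: 1087/16 ⇒ (c0=4, c1=2, c2=1087/16)
macro 6: S0 reads c1=2 → after 1×micro: 4; S1 reads c0=4 → after 1×micro: 2; S2 reads c1=2 → after 1×micro: 3389/32 ⇒ (c0=4, c1=2, c2=3389/32)
macro 7: S0 reads c1=2 → after 1×micro: 4; S1 reads c0=4 → after 1×micro: 2; S2 reads c1=2 → after 1×micro: 10423/64 ⇒ (c0=4, c1=2, c2=10423/64)
macro 8: S0 reads c1=2 → after 1×micro: 4; S1 reads c0=4 → after 1×micro: 2; S2 reads c1=2 → after 1×micro: 31781/128 ⇒ (c0=4, c1=2, c2=31781/128)
macro 9: S0 reads c1=2 → after 1×micro: 4; S1 reads c0=4 → after 1×micro: 2; S2 reads c1=2 → after 1×micro: 96367/256 ⇒ (c0=4, c1=2, c2=96367/256)

S1 state at macro-step 7 = 2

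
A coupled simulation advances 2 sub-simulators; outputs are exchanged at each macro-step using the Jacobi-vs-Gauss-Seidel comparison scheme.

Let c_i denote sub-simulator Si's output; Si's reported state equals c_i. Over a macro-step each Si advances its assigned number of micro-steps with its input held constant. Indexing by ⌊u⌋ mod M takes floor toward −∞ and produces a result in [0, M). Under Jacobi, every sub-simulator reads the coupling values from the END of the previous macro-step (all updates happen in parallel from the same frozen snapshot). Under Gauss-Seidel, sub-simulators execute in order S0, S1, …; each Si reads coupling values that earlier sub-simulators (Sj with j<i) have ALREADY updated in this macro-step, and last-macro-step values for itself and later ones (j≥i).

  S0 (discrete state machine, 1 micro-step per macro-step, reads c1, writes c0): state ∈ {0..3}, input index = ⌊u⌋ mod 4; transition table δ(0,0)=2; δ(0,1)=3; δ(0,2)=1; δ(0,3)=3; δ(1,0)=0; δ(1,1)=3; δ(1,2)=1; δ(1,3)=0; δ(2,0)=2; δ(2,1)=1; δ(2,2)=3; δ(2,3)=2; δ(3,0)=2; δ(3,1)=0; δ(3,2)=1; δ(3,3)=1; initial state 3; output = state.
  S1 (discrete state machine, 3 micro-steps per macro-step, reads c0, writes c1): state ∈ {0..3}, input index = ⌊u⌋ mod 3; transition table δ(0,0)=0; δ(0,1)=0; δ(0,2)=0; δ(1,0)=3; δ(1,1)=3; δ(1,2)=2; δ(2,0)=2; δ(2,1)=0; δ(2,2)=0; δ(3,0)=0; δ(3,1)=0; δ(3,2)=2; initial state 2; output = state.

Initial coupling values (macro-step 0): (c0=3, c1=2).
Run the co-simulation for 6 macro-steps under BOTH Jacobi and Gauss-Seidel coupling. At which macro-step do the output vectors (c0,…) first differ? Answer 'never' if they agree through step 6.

first divergence at macro-step: 1

[Jacobi] macro 1: S0 reads c1=2 → after 1×micro: 1; S1 reads c0=3 → after 3×micro: 2 ⇒ (c0=1, c1=2)
[Jacobi] macro 2: S0 reads c1=2 → after 1×micro: 1; S1 reads c0=1 → after 3×micro: 0 ⇒ (c0=1, c1=0)
[Jacobi] macro 3: S0 reads c1=0 → after 1×micro: 0; S1 reads c0=1 → after 3×micro: 0 ⇒ (c0=0, c1=0)
[Jacobi] macro 4: S0 reads c1=0 → after 1×micro: 2; S1 reads c0=0 → after 3×micro: 0 ⇒ (c0=2, c1=0)
[Jacobi] macro 5: S0 reads c1=0 → after 1×micro: 2; S1 reads c0=2 → after 3×micro: 0 ⇒ (c0=2, c1=0)
[Jacobi] macro 6: S0 reads c1=0 → after 1×micro: 2; S1 reads c0=2 → after 3×micro: 0 ⇒ (c0=2, c1=0)
[Gauss-Seidel] macro 1: S0 reads c1=2 → after 1×micro: 1; S1 reads c0=1 → after 3×micro: 0 ⇒ (c0=1, c1=0)
[Gauss-Seidel] macro 2: S0 reads c1=0 → after 1×micro: 0; S1 reads c0=0 → after 3×micro: 0 ⇒ (c0=0, c1=0)
[Gauss-Seidel] macro 3: S0 reads c1=0 → after 1×micro: 2; S1 reads c0=2 → after 3×micro: 0 ⇒ (c0=2, c1=0)
[Gauss-Seidel] macro 4: S0 reads c1=0 → after 1×micro: 2; S1 reads c0=2 → after 3×micro: 0 ⇒ (c0=2, c1=0)
[Gauss-Seidel] macro 5: S0 reads c1=0 → after 1×micro: 2; S1 reads c0=2 → after 3×micro: 0 ⇒ (c0=2, c1=0)
[Gauss-Seidel] macro 6: S0 reads c1=0 → after 1×micro: 2; S1 reads c0=2 → after 3×micro: 0 ⇒ (c0=2, c1=0)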